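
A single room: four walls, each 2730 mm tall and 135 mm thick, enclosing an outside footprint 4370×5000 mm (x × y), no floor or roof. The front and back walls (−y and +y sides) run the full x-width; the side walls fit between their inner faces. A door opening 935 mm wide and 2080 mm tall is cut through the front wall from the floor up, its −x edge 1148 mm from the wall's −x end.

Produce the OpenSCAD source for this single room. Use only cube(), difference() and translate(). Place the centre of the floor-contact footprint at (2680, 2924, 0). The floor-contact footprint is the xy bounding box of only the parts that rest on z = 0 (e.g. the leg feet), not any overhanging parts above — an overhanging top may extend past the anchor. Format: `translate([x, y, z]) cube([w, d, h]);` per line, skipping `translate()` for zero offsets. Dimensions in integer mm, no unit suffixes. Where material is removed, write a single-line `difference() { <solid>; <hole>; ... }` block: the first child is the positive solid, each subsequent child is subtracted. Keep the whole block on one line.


difference() { translate([495, 424, 0]) cube([4370, 135, 2730]); translate([1643, 424, 0]) cube([935, 135, 2080]); }
translate([495, 5289, 0]) cube([4370, 135, 2730]);
translate([495, 559, 0]) cube([135, 4730, 2730]);
translate([4730, 559, 0]) cube([135, 4730, 2730]);


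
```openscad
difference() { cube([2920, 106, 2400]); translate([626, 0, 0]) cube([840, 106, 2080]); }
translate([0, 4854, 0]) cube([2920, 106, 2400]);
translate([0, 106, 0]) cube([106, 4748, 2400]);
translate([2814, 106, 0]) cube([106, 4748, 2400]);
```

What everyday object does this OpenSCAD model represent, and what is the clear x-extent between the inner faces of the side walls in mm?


A single room. The interior width is 2708 mm.

Four walls enclosing a rectangle with a door in the front wall — a room. Outside width 2920 minus two 106 mm walls gives 2708 mm.


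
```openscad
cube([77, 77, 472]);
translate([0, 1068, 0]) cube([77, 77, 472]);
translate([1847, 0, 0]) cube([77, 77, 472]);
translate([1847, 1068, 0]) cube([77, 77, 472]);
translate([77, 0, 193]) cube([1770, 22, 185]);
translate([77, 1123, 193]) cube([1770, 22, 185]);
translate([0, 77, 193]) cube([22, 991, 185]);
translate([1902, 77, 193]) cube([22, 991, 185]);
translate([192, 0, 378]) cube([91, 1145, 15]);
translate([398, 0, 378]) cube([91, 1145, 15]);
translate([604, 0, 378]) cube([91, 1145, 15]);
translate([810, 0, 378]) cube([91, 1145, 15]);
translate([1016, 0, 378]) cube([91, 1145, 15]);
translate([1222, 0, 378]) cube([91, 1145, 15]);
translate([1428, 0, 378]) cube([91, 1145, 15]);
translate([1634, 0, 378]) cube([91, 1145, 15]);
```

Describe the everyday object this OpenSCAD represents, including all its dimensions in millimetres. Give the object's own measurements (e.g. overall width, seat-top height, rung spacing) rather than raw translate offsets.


A bed frame 1924 mm long (x) by 1145 mm wide (y). Four 77×77 mm corner posts, 472 mm tall, at the corners of the footprint. Four rails of 22 mm thickness and 185 mm height run between adjacent posts with their undersides at z = 193 mm, their outer faces flush with the outside of the frame (the two x-running rails run between the posts' inner faces; the two y-running rails run between the posts' inner faces). 8 slats, each 91 mm wide (x) and 15 mm thick, lie across the top of the two x-running rails, running the full 1145 mm width of the frame in y; along x they sit between the end posts with a 115 mm gap after the −x posts and between neighbouring slats, leaving 122 mm before the +x posts.


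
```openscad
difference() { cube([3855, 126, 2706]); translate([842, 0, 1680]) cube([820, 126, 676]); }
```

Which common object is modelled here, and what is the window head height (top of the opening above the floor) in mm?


A wall with a window opening. The window head height is 2356 mm.

A wall with a rectangular opening subtracted — a window. Sill at z = 1680, opening 676 mm tall, so the head is at 1680 + 676 = 2356 mm.


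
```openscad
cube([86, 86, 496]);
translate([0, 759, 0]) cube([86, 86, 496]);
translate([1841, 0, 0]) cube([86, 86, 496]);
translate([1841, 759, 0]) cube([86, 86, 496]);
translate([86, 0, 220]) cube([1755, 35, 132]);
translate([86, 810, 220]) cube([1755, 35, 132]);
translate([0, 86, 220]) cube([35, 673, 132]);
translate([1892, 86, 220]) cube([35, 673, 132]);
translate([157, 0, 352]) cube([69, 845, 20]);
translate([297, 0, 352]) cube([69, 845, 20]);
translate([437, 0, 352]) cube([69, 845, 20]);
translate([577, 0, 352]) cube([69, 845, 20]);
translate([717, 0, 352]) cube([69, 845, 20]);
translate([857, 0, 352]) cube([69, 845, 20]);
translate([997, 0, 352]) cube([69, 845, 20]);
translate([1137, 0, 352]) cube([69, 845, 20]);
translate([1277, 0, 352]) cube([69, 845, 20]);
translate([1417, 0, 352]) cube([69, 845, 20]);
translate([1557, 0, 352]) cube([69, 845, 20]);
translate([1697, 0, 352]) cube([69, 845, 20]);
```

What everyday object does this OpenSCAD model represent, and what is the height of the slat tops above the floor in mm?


A bed frame. The slat-top height is 372 mm.

Four posts, four rails, and a row of slats — a bed frame. Slats sit on the rails at z = 220 + 132 = 352; with slat thickness 20, the top is 372 mm.


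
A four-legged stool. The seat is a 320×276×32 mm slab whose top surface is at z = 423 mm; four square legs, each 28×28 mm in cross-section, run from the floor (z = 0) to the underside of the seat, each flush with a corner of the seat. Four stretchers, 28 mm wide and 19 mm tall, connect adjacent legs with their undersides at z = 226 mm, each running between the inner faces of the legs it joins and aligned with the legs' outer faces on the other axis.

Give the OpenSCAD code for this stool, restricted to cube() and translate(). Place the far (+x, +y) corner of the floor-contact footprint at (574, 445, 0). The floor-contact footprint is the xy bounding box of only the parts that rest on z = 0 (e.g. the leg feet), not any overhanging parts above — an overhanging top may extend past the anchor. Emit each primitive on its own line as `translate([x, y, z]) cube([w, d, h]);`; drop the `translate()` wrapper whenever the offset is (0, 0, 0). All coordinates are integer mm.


translate([254, 169, 391]) cube([320, 276, 32]);
translate([254, 169, 0]) cube([28, 28, 391]);
translate([546, 169, 0]) cube([28, 28, 391]);
translate([254, 417, 0]) cube([28, 28, 391]);
translate([546, 417, 0]) cube([28, 28, 391]);
translate([282, 169, 226]) cube([264, 28, 19]);
translate([282, 417, 226]) cube([264, 28, 19]);
translate([254, 197, 226]) cube([28, 220, 19]);
translate([546, 197, 226]) cube([28, 220, 19]);


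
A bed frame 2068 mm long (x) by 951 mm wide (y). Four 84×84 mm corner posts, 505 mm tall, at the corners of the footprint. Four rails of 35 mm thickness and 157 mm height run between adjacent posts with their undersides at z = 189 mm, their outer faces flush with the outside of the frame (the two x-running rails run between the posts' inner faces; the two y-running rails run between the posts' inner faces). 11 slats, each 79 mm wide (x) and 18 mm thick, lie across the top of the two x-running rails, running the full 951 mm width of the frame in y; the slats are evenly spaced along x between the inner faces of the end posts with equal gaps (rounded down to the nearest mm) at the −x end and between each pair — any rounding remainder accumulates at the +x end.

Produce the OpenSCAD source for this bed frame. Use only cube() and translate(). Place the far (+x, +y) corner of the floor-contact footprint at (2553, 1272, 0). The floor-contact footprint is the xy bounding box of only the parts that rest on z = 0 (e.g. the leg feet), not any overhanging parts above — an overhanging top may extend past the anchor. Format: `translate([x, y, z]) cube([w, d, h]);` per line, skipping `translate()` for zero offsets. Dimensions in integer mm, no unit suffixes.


// slat z = rail_z + rail_h = 189 + 157 = 346
// slat gap = ⌊(1900 − 11·79) / 12⌋ = 85
translate([485, 321, 0]) cube([84, 84, 505]);
translate([485, 1188, 0]) cube([84, 84, 505]);
translate([2469, 321, 0]) cube([84, 84, 505]);
translate([2469, 1188, 0]) cube([84, 84, 505]);
translate([569, 321, 189]) cube([1900, 35, 157]);
translate([569, 1237, 189]) cube([1900, 35, 157]);
translate([485, 405, 189]) cube([35, 783, 157]);
translate([2518, 405, 189]) cube([35, 783, 157]);
translate([654, 321, 346]) cube([79, 951, 18]);
translate([818, 321, 346]) cube([79, 951, 18]);
translate([982, 321, 346]) cube([79, 951, 18]);
translate([1146, 321, 346]) cube([79, 951, 18]);
translate([1310, 321, 346]) cube([79, 951, 18]);
translate([1474, 321, 346]) cube([79, 951, 18]);
translate([1638, 321, 346]) cube([79, 951, 18]);
translate([1802, 321, 346]) cube([79, 951, 18]);
translate([1966, 321, 346]) cube([79, 951, 18]);
translate([2130, 321, 346]) cube([79, 951, 18]);
translate([2294, 321, 346]) cube([79, 951, 18]);


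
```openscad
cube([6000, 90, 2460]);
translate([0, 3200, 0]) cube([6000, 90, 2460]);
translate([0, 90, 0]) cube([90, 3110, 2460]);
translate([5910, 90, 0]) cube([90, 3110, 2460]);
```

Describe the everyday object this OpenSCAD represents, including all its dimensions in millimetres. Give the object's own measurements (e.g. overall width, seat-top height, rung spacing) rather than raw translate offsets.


The wall frame of a small rectangular building: four walls, each 2460 mm tall and 90 mm thick, enclosing a footprint 6000 mm (x) by 3290 mm (y) outside-to-outside, with no floor or roof. The front and back walls (the −y and +y sides) span the full width; the two side walls fit between them.


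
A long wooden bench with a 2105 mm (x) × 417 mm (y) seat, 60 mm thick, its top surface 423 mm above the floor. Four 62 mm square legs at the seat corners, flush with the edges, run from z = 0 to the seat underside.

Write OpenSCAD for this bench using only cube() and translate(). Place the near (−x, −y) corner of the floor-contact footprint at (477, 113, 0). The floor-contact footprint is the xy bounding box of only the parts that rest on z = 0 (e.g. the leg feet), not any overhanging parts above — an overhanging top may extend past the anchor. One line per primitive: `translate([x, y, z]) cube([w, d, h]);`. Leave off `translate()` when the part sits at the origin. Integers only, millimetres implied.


translate([477, 113, 363]) cube([2105, 417, 60]);
translate([477, 113, 0]) cube([62, 62, 363]);
translate([477, 468, 0]) cube([62, 62, 363]);
translate([2520, 113, 0]) cube([62, 62, 363]);
translate([2520, 468, 0]) cube([62, 62, 363]);


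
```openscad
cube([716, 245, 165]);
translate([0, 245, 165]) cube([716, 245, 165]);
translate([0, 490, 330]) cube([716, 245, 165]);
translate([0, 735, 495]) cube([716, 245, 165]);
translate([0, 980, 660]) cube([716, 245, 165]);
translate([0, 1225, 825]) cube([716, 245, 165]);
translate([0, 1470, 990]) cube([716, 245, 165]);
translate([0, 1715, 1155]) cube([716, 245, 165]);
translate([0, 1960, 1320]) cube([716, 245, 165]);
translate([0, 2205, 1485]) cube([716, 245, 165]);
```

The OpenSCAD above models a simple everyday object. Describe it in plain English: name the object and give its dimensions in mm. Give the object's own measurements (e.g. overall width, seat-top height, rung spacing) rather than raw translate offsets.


A straight staircase of 10 solid steps. Each step is 716 mm wide (x), 245 mm deep (y, the going) and 165 mm tall (the rise). The first step rests on the floor; each subsequent step sits one going further in +y and one rise higher in +z, directly behind and above the previous step with no overlap.


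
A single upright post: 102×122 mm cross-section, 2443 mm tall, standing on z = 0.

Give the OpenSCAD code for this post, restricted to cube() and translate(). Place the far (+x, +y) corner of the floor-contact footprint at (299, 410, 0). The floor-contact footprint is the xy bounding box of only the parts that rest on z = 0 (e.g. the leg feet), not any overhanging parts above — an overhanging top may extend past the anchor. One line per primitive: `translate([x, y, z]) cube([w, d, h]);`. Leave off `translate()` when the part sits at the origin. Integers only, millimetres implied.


translate([197, 288, 0]) cube([102, 122, 2443]);


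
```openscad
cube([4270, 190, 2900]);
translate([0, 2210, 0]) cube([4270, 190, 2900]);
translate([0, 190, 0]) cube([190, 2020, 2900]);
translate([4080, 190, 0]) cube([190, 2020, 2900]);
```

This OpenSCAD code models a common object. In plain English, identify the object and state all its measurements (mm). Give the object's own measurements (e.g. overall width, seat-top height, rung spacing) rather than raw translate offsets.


The wall frame of a small rectangular building: four walls, each 2900 mm tall and 190 mm thick, enclosing a footprint 4270 mm (x) by 2400 mm (y) outside-to-outside, with no floor or roof. The front and back walls (the −y and +y sides) span the full width; the two side walls fit between them.


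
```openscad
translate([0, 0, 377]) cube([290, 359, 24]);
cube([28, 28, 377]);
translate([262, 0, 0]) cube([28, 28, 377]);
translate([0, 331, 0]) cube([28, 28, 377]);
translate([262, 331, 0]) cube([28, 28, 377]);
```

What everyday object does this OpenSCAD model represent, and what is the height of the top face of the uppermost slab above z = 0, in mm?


A stool. The seat height is 401 mm.

A 290×359×24 slab at z = 377 on four corner posts — a stool. The seat top is 377 + 24 = 401 mm.


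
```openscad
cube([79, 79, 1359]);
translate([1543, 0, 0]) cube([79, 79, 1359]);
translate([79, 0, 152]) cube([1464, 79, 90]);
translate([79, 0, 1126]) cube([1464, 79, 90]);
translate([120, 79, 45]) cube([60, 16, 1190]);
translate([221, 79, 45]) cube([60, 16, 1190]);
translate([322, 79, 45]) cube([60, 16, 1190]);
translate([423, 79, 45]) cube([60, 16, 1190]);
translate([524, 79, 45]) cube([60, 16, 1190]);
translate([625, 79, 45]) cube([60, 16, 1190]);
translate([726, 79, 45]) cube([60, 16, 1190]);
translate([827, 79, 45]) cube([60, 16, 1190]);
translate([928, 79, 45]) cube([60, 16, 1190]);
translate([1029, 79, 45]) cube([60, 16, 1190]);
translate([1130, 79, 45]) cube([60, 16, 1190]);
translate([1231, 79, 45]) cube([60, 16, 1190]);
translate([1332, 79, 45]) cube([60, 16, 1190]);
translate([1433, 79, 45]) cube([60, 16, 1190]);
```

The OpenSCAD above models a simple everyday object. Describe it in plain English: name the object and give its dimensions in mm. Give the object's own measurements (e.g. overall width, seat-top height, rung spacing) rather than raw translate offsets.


A fence section. Two 79×79 mm posts, 1359 mm tall, stand on the floor with a clear span of 1464 mm between their inner faces. Two horizontal rails of 79×90 mm section span the gap between the posts with their undersides at z = 152 mm and z = 1126 mm, flush with the posts' −y face. 14 pickets, each 60 mm wide, 16 mm thick and 1190 mm tall, are fixed to the +y face of the rails with their bottoms at z = 45 mm, spaced across the span with a 41 mm gap after the −x post and between neighbouring pickets, with 50 mm left before the +x post.


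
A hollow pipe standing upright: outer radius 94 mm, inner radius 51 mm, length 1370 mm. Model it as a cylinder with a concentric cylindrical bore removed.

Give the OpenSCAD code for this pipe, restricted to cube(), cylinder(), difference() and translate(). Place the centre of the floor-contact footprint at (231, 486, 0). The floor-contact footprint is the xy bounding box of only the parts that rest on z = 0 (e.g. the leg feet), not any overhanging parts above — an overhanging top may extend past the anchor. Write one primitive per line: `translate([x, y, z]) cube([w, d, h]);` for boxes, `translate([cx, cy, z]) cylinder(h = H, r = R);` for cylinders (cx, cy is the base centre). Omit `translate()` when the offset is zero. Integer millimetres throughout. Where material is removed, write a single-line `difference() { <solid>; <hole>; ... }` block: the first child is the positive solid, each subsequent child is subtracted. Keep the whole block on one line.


difference() { translate([231, 486, 0]) cylinder(h = 1370, r = 94); translate([231, 486, 0]) cylinder(h = 1370, r = 51); }


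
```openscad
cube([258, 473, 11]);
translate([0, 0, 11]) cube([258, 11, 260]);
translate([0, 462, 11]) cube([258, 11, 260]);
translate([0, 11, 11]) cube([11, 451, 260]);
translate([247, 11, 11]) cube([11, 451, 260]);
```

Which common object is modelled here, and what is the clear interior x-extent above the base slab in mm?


An open box. The internal width is 236 mm.

A 258×473 base slab with four walls standing on it — an open box. The base is 258 mm wide and the walls are 11 mm thick, so the internal width is 258 − 2 × 11 = 236 mm.


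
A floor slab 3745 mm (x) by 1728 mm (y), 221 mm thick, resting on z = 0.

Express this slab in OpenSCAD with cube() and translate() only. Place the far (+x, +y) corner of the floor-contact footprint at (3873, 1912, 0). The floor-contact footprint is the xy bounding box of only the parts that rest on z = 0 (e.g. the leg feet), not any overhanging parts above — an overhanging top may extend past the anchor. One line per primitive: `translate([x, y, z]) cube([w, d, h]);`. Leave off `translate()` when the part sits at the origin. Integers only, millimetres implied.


translate([128, 184, 0]) cube([3745, 1728, 221]);


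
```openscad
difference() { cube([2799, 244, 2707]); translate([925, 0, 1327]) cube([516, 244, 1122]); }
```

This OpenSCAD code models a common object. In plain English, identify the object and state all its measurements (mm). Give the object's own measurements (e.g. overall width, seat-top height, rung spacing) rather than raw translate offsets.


A wall 2799 mm long (x), 244 mm thick (y), 2707 mm tall, with a rectangular window opening cut through it. The opening is 516 mm wide and 1122 mm tall; its sill is at z = 1327 mm and its near (−x) edge is 925 mm from the wall's −x end. The opening passes through the full wall thickness.


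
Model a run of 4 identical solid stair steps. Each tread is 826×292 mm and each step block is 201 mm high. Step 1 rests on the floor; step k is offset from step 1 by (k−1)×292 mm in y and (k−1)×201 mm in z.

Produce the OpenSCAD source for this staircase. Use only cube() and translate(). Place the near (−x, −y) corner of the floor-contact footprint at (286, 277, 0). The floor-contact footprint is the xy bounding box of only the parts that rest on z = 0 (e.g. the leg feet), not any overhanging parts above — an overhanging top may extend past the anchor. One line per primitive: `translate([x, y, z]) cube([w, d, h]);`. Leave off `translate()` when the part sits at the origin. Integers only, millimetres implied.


translate([286, 277, 0]) cube([826, 292, 201]);
translate([286, 569, 201]) cube([826, 292, 201]);
translate([286, 861, 402]) cube([826, 292, 201]);
translate([286, 1153, 603]) cube([826, 292, 201]);


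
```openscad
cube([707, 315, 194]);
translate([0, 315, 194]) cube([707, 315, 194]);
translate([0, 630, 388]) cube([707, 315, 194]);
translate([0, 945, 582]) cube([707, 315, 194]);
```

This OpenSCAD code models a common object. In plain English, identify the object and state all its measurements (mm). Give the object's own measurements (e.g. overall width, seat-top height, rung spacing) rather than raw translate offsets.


A straight staircase of 4 solid steps. Each step is 707 mm wide (x), 315 mm deep (y, the going) and 194 mm tall (the rise). The first step rests on the floor; each subsequent step sits one going further in +y and one rise higher in +z, directly behind and above the previous step with no overlap.


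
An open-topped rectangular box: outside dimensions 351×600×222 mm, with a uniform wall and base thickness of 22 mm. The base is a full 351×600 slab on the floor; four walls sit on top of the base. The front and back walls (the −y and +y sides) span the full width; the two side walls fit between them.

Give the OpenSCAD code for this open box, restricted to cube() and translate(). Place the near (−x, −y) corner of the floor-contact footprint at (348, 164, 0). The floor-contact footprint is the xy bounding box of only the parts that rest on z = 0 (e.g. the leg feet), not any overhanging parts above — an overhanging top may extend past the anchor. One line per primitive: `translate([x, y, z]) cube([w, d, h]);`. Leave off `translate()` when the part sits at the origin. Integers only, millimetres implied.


translate([348, 164, 0]) cube([351, 600, 22]);
translate([348, 164, 22]) cube([351, 22, 200]);
translate([348, 742, 22]) cube([351, 22, 200]);
translate([348, 186, 22]) cube([22, 556, 200]);
translate([677, 186, 22]) cube([22, 556, 200]);


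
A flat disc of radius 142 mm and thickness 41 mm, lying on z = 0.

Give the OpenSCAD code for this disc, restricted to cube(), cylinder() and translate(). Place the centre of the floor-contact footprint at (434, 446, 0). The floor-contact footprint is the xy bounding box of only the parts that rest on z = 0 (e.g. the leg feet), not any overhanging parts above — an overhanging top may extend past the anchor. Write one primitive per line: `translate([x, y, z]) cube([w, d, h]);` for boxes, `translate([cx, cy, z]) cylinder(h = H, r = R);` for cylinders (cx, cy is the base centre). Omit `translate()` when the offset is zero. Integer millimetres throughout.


translate([434, 446, 0]) cylinder(h = 41, r = 142);


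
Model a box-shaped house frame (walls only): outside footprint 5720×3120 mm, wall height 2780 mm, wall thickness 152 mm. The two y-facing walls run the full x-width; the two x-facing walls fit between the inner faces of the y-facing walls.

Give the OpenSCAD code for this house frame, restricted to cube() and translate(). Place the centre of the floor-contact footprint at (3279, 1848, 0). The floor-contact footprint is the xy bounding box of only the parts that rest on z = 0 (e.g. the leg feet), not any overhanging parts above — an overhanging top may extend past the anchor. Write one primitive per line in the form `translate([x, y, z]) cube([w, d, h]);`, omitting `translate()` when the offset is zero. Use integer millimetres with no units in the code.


translate([419, 288, 0]) cube([5720, 152, 2780]);
translate([419, 3256, 0]) cube([5720, 152, 2780]);
translate([419, 440, 0]) cube([152, 2816, 2780]);
translate([5987, 440, 0]) cube([152, 2816, 2780]);


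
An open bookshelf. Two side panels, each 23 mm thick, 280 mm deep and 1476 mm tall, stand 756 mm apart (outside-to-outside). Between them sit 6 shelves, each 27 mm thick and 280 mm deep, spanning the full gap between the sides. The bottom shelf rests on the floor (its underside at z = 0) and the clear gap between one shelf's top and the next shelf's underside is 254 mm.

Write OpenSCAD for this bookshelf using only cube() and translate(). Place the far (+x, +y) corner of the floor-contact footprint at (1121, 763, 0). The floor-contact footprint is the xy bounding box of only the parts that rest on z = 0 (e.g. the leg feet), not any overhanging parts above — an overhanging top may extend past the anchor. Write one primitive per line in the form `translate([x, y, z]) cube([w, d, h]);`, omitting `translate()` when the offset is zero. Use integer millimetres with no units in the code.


translate([365, 483, 0]) cube([23, 280, 1476]);
translate([1098, 483, 0]) cube([23, 280, 1476]);
translate([388, 483, 0]) cube([710, 280, 27]);
translate([388, 483, 281]) cube([710, 280, 27]);
translate([388, 483, 562]) cube([710, 280, 27]);
translate([388, 483, 843]) cube([710, 280, 27]);
translate([388, 483, 1124]) cube([710, 280, 27]);
translate([388, 483, 1405]) cube([710, 280, 27]);


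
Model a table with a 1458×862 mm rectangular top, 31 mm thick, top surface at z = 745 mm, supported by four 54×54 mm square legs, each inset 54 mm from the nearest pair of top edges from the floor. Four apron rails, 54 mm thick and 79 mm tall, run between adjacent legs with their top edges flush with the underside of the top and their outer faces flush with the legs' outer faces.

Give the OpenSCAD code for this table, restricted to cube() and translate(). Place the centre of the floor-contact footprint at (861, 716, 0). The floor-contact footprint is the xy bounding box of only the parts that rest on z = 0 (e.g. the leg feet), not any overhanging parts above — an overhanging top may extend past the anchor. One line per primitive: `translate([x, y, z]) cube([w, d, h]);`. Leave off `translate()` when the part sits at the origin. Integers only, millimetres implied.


translate([132, 285, 714]) cube([1458, 862, 31]);
translate([186, 339, 0]) cube([54, 54, 714]);
translate([1482, 339, 0]) cube([54, 54, 714]);
translate([186, 1039, 0]) cube([54, 54, 714]);
translate([1482, 1039, 0]) cube([54, 54, 714]);
translate([240, 339, 635]) cube([1242, 54, 79]);
translate([240, 1039, 635]) cube([1242, 54, 79]);
translate([186, 393, 635]) cube([54, 646, 79]);
translate([1482, 393, 635]) cube([54, 646, 79]);


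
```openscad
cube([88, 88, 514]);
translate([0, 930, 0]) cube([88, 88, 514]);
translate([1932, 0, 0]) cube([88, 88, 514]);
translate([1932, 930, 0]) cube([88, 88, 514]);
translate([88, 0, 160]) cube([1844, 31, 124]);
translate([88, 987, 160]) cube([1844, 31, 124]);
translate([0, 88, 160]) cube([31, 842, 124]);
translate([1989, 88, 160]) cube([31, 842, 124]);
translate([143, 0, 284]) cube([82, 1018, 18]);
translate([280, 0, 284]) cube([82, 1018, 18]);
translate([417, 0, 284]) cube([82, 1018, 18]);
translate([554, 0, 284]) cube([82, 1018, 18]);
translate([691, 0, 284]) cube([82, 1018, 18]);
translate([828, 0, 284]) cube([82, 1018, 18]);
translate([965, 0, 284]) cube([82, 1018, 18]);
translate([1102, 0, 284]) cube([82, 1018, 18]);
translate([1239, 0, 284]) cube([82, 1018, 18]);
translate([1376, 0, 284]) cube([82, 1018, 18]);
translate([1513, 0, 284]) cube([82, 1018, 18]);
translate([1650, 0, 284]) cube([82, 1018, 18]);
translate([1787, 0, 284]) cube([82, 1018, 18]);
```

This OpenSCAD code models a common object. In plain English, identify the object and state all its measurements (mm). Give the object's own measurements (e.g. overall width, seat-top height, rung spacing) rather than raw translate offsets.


A bed frame 2020 mm long (x) by 1018 mm wide (y). Four 88×88 mm corner posts, 514 mm tall, at the corners of the footprint. Four rails of 31 mm thickness and 124 mm height run between adjacent posts with their undersides at z = 160 mm, their outer faces flush with the outside of the frame (the two x-running rails run between the posts' inner faces; the two y-running rails run between the posts' inner faces). 13 slats, each 82 mm wide (x) and 18 mm thick, lie across the top of the two x-running rails, running the full 1018 mm width of the frame in y; along x they sit between the end posts with a 55 mm gap after the −x posts and between neighbouring slats, leaving 63 mm before the +x posts.


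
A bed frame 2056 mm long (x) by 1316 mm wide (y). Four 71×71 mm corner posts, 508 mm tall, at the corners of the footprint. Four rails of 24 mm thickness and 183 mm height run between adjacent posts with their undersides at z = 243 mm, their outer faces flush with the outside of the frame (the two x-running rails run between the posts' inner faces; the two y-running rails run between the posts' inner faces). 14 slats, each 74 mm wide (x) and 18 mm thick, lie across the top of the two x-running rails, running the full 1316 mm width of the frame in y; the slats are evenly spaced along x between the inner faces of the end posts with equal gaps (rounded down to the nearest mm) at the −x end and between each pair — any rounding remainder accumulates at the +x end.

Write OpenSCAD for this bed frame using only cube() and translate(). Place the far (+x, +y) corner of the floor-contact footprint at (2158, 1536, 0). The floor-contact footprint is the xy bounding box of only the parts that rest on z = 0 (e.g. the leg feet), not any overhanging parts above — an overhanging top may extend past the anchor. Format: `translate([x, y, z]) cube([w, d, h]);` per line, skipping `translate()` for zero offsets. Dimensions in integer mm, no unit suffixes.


translate([102, 220, 0]) cube([71, 71, 508]);
translate([102, 1465, 0]) cube([71, 71, 508]);
translate([2087, 220, 0]) cube([71, 71, 508]);
translate([2087, 1465, 0]) cube([71, 71, 508]);
translate([173, 220, 243]) cube([1914, 24, 183]);
translate([173, 1512, 243]) cube([1914, 24, 183]);
translate([102, 291, 243]) cube([24, 1174, 183]);
translate([2134, 291, 243]) cube([24, 1174, 183]);
translate([231, 220, 426]) cube([74, 1316, 18]);
translate([363, 220, 426]) cube([74, 1316, 18]);
translate([495, 220, 426]) cube([74, 1316, 18]);
translate([627, 220, 426]) cube([74, 1316, 18]);
translate([759, 220, 426]) cube([74, 1316, 18]);
translate([891, 220, 426]) cube([74, 1316, 18]);
translate([1023, 220, 426]) cube([74, 1316, 18]);
translate([1155, 220, 426]) cube([74, 1316, 18]);
translate([1287, 220, 426]) cube([74, 1316, 18]);
translate([1419, 220, 426]) cube([74, 1316, 18]);
translate([1551, 220, 426]) cube([74, 1316, 18]);
translate([1683, 220, 426]) cube([74, 1316, 18]);
translate([1815, 220, 426]) cube([74, 1316, 18]);
translate([1947, 220, 426]) cube([74, 1316, 18]);


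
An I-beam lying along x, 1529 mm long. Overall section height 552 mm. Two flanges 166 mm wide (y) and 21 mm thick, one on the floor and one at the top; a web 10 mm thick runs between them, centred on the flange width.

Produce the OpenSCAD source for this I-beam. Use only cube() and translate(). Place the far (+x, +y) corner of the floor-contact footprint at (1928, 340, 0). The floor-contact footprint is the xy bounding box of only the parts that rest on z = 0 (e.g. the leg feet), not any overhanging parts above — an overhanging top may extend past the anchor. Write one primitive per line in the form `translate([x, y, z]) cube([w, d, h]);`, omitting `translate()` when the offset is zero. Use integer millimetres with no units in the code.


translate([399, 174, 0]) cube([1529, 166, 21]);
translate([399, 252, 21]) cube([1529, 10, 510]);
translate([399, 174, 531]) cube([1529, 166, 21]);


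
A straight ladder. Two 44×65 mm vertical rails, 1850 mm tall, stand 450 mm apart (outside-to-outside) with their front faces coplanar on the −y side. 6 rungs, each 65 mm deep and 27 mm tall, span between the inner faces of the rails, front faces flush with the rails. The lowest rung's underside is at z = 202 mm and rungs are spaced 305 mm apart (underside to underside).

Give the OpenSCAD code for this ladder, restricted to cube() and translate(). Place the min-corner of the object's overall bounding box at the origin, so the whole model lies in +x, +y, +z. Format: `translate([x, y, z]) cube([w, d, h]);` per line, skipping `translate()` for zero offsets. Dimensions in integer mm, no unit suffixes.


cube([44, 65, 1850]);
translate([406, 0, 0]) cube([44, 65, 1850]);
translate([44, 0, 202]) cube([362, 65, 27]);
translate([44, 0, 507]) cube([362, 65, 27]);
translate([44, 0, 812]) cube([362, 65, 27]);
translate([44, 0, 1117]) cube([362, 65, 27]);
translate([44, 0, 1422]) cube([362, 65, 27]);
translate([44, 0, 1727]) cube([362, 65, 27]);


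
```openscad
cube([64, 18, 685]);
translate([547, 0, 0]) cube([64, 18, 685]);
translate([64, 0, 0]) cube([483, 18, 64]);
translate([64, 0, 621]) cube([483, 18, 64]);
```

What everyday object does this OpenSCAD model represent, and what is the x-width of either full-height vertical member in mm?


A picture frame. The border width is 64 mm.

Four thin pieces enclosing a rectangular opening — a picture frame. The two full-height stiles are 685 mm tall; the top rail sits at z = 621 and is 64 mm tall, so the border above the opening is 685 − 621 = 64 mm, matching the stile x-width.


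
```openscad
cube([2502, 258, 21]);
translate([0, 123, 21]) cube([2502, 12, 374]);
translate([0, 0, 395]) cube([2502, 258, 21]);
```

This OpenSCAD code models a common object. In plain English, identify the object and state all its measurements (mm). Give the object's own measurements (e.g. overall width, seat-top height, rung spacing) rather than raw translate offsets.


An I-beam lying along x, 2502 mm long. Overall section height 416 mm. Two flanges 258 mm wide (y) and 21 mm thick, one on the floor and one at the top; a web 12 mm thick runs between them, centred on the flange width.


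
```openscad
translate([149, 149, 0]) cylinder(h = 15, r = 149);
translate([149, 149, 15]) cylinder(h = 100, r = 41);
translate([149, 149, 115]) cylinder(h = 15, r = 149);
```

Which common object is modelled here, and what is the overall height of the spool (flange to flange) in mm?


A spool. The overall height is 130 mm.

Three coaxial cylinders, large–small–large — a spool. Two 15 mm flanges and a 100 mm core give 15 + 100 + 15 = 130 mm.


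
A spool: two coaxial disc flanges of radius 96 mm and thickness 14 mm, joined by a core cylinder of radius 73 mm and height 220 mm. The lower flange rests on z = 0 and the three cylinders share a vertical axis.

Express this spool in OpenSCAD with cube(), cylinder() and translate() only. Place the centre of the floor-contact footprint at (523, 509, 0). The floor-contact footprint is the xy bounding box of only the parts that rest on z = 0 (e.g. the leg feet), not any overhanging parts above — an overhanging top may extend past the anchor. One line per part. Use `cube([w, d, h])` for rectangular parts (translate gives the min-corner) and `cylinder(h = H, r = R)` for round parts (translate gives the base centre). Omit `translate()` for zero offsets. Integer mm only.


translate([523, 509, 0]) cylinder(h = 14, r = 96);
translate([523, 509, 14]) cylinder(h = 220, r = 73);
translate([523, 509, 234]) cylinder(h = 14, r = 96);


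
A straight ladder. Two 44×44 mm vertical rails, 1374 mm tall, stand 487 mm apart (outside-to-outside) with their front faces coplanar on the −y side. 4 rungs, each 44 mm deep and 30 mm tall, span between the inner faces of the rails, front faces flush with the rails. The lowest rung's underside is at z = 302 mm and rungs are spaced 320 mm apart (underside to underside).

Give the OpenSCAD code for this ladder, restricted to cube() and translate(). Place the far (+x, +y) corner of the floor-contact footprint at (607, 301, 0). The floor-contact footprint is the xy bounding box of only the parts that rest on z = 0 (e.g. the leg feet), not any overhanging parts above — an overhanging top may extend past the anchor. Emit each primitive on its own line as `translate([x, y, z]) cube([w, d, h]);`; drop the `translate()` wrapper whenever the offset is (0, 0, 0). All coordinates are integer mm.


translate([120, 257, 0]) cube([44, 44, 1374]);
translate([563, 257, 0]) cube([44, 44, 1374]);
translate([164, 257, 302]) cube([399, 44, 30]);
translate([164, 257, 622]) cube([399, 44, 30]);
translate([164, 257, 942]) cube([399, 44, 30]);
translate([164, 257, 1262]) cube([399, 44, 30]);


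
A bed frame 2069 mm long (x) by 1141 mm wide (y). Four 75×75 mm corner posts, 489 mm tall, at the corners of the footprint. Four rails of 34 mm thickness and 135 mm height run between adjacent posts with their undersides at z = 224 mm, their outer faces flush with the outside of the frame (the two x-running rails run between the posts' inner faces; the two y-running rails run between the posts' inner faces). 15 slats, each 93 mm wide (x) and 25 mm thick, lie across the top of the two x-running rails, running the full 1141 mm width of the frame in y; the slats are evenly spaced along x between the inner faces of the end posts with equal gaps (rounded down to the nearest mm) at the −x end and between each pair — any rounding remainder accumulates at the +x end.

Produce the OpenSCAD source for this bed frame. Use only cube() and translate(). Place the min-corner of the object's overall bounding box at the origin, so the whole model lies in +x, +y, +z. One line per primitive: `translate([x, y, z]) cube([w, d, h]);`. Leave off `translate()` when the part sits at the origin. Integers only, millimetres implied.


// slat z = rail_z + rail_h = 224 + 135 = 359
// slat gap = ⌊(1919 − 15·93) / 16⌋ = 32
cube([75, 75, 489]);
translate([0, 1066, 0]) cube([75, 75, 489]);
translate([1994, 0, 0]) cube([75, 75, 489]);
translate([1994, 1066, 0]) cube([75, 75, 489]);
translate([75, 0, 224]) cube([1919, 34, 135]);
translate([75, 1107, 224]) cube([1919, 34, 135]);
translate([0, 75, 224]) cube([34, 991, 135]);
translate([2035, 75, 224]) cube([34, 991, 135]);
translate([107, 0, 359]) cube([93, 1141, 25]);
translate([232, 0, 359]) cube([93, 1141, 25]);
translate([357, 0, 359]) cube([93, 1141, 25]);
translate([482, 0, 359]) cube([93, 1141, 25]);
translate([607, 0, 359]) cube([93, 1141, 25]);
translate([732, 0, 359]) cube([93, 1141, 25]);
translate([857, 0, 359]) cube([93, 1141, 25]);
translate([982, 0, 359]) cube([93, 1141, 25]);
translate([1107, 0, 359]) cube([93, 1141, 25]);
translate([1232, 0, 359]) cube([93, 1141, 25]);
translate([1357, 0, 359]) cube([93, 1141, 25]);
translate([1482, 0, 359]) cube([93, 1141, 25]);
translate([1607, 0, 359]) cube([93, 1141, 25]);
translate([1732, 0, 359]) cube([93, 1141, 25]);
translate([1857, 0, 359]) cube([93, 1141, 25]);


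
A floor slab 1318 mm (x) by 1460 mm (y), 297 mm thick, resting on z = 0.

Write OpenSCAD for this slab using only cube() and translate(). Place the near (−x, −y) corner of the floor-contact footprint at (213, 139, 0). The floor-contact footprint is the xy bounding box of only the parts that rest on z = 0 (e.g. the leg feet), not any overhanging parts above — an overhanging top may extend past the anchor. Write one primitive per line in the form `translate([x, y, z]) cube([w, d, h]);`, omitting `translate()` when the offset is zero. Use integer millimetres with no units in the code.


translate([213, 139, 0]) cube([1318, 1460, 297]);


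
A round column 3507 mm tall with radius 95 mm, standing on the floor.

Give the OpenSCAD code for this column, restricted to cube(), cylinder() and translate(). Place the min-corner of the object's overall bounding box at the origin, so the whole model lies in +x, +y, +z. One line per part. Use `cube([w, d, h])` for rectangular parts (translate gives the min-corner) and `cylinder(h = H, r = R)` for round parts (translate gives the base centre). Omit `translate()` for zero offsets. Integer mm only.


translate([95, 95, 0]) cylinder(h = 3507, r = 95);


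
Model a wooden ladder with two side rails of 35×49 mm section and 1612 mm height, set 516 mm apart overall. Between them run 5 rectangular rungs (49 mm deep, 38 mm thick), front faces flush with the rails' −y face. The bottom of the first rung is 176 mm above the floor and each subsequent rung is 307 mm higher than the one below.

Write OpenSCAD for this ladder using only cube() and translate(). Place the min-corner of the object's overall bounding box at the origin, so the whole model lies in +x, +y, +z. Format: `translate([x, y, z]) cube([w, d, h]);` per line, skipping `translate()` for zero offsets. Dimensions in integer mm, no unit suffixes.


cube([35, 49, 1612]);
translate([481, 0, 0]) cube([35, 49, 1612]);
translate([35, 0, 176]) cube([446, 49, 38]);
translate([35, 0, 483]) cube([446, 49, 38]);
translate([35, 0, 790]) cube([446, 49, 38]);
translate([35, 0, 1097]) cube([446, 49, 38]);
translate([35, 0, 1404]) cube([446, 49, 38]);


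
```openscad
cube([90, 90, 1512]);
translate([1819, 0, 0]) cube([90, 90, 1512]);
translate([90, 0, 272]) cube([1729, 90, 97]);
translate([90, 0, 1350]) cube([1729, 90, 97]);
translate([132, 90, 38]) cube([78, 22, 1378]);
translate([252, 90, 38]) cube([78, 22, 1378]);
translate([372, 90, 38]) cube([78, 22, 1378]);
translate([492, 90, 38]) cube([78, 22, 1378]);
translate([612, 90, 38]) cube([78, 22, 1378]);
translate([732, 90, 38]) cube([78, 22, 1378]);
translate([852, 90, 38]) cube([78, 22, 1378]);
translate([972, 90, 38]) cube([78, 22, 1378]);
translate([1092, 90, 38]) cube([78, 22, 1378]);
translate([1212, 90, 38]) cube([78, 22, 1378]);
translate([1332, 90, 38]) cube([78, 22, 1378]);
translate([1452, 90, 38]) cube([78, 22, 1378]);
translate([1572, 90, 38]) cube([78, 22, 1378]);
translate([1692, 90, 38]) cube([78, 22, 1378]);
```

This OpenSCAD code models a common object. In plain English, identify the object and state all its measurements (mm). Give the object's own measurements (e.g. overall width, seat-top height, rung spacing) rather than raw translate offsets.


A fence section. Two 90×90 mm posts, 1512 mm tall, stand on the floor with a clear span of 1729 mm between their inner faces. Two horizontal rails of 90×97 mm section span the gap between the posts with their undersides at z = 272 mm and z = 1350 mm, flush with the posts' −y face. 14 pickets, each 78 mm wide, 22 mm thick and 1378 mm tall, are fixed to the +y face of the rails with their bottoms at z = 38 mm, spaced across the span with a 42 mm gap after the −x post and between neighbouring pickets, with 49 mm left before the +x post.
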